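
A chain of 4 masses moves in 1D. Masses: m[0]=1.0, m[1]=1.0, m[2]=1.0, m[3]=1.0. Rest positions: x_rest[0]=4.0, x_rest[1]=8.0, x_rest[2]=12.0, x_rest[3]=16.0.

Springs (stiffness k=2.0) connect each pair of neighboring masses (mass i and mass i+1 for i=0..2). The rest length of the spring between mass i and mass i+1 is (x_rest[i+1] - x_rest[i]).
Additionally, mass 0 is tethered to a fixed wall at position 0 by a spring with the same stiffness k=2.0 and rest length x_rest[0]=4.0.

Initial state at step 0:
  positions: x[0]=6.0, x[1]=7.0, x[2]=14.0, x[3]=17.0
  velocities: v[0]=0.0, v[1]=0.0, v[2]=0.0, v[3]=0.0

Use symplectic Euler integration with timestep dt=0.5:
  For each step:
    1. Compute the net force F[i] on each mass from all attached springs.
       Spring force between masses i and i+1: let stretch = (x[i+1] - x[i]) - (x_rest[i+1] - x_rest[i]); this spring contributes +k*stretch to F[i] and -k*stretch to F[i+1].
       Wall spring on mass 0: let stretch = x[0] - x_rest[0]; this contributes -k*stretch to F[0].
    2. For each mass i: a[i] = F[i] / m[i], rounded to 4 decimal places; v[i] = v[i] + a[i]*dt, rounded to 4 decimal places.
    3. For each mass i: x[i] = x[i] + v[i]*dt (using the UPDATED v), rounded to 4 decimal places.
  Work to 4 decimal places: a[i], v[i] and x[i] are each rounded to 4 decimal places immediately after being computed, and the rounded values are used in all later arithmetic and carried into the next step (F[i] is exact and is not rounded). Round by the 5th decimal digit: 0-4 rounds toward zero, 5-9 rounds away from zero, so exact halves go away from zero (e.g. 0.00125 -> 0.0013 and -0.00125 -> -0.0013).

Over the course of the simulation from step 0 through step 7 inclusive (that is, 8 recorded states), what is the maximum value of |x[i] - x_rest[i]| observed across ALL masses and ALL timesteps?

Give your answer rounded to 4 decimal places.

Answer: 2.7500

Derivation:
Step 0: x=[6.0000 7.0000 14.0000 17.0000] v=[0.0000 0.0000 0.0000 0.0000]
Step 1: x=[3.5000 10.0000 12.0000 17.5000] v=[-5.0000 6.0000 -4.0000 1.0000]
Step 2: x=[2.5000 10.7500 11.7500 17.2500] v=[-2.0000 1.5000 -0.5000 -0.5000]
Step 3: x=[4.3750 7.8750 13.7500 16.2500] v=[3.7500 -5.7500 4.0000 -2.0000]
Step 4: x=[5.8125 6.1875 14.0625 16.0000] v=[2.8750 -3.3750 0.6250 -0.5000]
Step 5: x=[4.5313 8.2500 11.4063 16.7813] v=[-2.5625 4.1250 -5.3125 1.5625]
Step 6: x=[2.8438 10.0313 9.8594 16.8751] v=[-3.3751 3.5626 -3.0938 0.1875]
Step 7: x=[3.3281 8.1329 11.9063 15.4610] v=[0.9686 -3.7968 4.0938 -2.8282]
Max displacement = 2.7500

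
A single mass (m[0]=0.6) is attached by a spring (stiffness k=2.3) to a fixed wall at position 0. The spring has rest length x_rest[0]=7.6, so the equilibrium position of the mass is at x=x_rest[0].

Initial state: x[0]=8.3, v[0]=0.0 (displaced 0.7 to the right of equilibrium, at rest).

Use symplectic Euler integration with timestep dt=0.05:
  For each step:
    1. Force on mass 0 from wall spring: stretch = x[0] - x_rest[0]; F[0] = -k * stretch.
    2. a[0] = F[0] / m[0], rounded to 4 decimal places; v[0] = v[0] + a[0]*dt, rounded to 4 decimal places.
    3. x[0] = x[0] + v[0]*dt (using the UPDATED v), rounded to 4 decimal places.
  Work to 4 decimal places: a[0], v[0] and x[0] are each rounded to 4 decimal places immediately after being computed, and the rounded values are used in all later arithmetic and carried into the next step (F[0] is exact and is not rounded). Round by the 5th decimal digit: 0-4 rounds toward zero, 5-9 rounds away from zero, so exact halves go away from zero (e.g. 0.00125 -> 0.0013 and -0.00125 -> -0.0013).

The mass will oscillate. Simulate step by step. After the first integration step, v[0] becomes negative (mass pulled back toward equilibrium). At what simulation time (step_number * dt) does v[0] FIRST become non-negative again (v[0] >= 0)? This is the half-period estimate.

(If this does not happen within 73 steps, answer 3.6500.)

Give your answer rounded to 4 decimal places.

Step 0: x=[8.3000] v=[0.0000]
Step 1: x=[8.2933] v=[-0.1342]
Step 2: x=[8.2799] v=[-0.2671]
Step 3: x=[8.2600] v=[-0.3974]
Step 4: x=[8.2338] v=[-0.5239]
Step 5: x=[8.2015] v=[-0.6454]
Step 6: x=[8.1635] v=[-0.7607]
Step 7: x=[8.1201] v=[-0.8687]
Step 8: x=[8.0717] v=[-0.9684]
Step 9: x=[8.0188] v=[-1.0588]
Step 10: x=[7.9618] v=[-1.1391]
Step 11: x=[7.9014] v=[-1.2084]
Step 12: x=[7.8381] v=[-1.2662]
Step 13: x=[7.7725] v=[-1.3118]
Step 14: x=[7.7053] v=[-1.3449]
Step 15: x=[7.6370] v=[-1.3651]
Step 16: x=[7.5684] v=[-1.3722]
Step 17: x=[7.5001] v=[-1.3661]
Step 18: x=[7.4328] v=[-1.3470]
Step 19: x=[7.3671] v=[-1.3150]
Step 20: x=[7.3036] v=[-1.2704]
Step 21: x=[7.2429] v=[-1.2136]
Step 22: x=[7.1856] v=[-1.1452]
Step 23: x=[7.1323] v=[-1.0658]
Step 24: x=[7.0835] v=[-0.9762]
Step 25: x=[7.0396] v=[-0.8772]
Step 26: x=[7.0011] v=[-0.7698]
Step 27: x=[6.9684] v=[-0.6550]
Step 28: x=[6.9417] v=[-0.5339]
Step 29: x=[6.9213] v=[-0.4077]
Step 30: x=[6.9074] v=[-0.2776]
Step 31: x=[6.9002] v=[-0.1449]
Step 32: x=[6.8997] v=[-0.0108]
Step 33: x=[6.9059] v=[0.1234]
First v>=0 after going negative at step 33, time=1.6500

Answer: 1.6500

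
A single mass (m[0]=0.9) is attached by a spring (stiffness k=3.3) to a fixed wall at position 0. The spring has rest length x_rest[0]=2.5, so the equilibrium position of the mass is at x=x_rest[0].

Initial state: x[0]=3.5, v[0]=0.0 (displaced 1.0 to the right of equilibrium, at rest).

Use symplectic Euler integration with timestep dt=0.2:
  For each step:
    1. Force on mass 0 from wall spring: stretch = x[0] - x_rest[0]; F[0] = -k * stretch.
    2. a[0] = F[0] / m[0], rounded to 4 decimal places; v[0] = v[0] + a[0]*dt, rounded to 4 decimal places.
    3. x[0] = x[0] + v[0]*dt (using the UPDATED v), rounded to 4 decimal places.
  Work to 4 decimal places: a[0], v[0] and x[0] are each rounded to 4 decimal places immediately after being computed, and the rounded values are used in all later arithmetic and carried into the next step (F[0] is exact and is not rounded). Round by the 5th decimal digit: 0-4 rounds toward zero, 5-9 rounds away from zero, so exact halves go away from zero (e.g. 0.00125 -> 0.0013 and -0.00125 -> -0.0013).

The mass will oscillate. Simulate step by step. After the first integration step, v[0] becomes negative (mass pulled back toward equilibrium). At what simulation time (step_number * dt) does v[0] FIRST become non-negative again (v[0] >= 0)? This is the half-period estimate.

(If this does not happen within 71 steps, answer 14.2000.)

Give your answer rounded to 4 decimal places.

Step 0: x=[3.5000] v=[0.0000]
Step 1: x=[3.3533] v=[-0.7333]
Step 2: x=[3.0815] v=[-1.3591]
Step 3: x=[2.7244] v=[-1.7855]
Step 4: x=[2.3344] v=[-1.9501]
Step 5: x=[1.9687] v=[-1.8287]
Step 6: x=[1.6809] v=[-1.4391]
Step 7: x=[1.5132] v=[-0.8384]
Step 8: x=[1.4903] v=[-0.1147]
Step 9: x=[1.6154] v=[0.6257]
First v>=0 after going negative at step 9, time=1.8000

Answer: 1.8000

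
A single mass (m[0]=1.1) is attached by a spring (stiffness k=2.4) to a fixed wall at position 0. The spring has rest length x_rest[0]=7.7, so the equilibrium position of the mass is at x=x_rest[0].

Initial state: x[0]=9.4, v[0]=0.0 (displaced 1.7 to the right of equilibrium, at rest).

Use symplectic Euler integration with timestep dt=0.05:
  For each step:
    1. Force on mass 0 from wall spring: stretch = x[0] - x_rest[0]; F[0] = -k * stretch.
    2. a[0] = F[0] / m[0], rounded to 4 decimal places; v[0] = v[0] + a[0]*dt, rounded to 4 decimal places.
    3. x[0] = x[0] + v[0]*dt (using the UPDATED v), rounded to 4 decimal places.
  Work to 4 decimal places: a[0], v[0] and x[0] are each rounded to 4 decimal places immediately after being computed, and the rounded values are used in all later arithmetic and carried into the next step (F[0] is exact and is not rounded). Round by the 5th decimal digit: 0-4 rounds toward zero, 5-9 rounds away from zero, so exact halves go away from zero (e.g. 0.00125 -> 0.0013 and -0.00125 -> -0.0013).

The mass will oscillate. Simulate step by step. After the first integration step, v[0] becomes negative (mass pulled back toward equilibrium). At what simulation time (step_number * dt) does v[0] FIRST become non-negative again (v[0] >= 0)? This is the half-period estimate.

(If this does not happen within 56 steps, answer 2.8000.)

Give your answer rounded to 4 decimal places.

Step 0: x=[9.4000] v=[0.0000]
Step 1: x=[9.3907] v=[-0.1855]
Step 2: x=[9.3722] v=[-0.3699]
Step 3: x=[9.3446] v=[-0.5523]
Step 4: x=[9.3080] v=[-0.7317]
Step 5: x=[9.2626] v=[-0.9071]
Step 6: x=[9.2087] v=[-1.0776]
Step 7: x=[9.1466] v=[-1.2422]
Step 8: x=[9.0766] v=[-1.4000]
Step 9: x=[8.9991] v=[-1.5502]
Step 10: x=[8.9145] v=[-1.6919]
Step 11: x=[8.8233] v=[-1.8244]
Step 12: x=[8.7260] v=[-1.9469]
Step 13: x=[8.6231] v=[-2.0588]
Step 14: x=[8.5151] v=[-2.1595]
Step 15: x=[8.4027] v=[-2.2484]
Step 16: x=[8.2864] v=[-2.3251]
Step 17: x=[8.1669] v=[-2.3891]
Step 18: x=[8.0449] v=[-2.4400]
Step 19: x=[7.9210] v=[-2.4776]
Step 20: x=[7.7959] v=[-2.5017]
Step 21: x=[7.6703] v=[-2.5122]
Step 22: x=[7.5449] v=[-2.5090]
Step 23: x=[7.4203] v=[-2.4921]
Step 24: x=[7.2972] v=[-2.4616]
Step 25: x=[7.1763] v=[-2.4177]
Step 26: x=[7.0583] v=[-2.3606]
Step 27: x=[6.9438] v=[-2.2906]
Step 28: x=[6.8334] v=[-2.2081]
Step 29: x=[6.7277] v=[-2.1136]
Step 30: x=[6.6273] v=[-2.0075]
Step 31: x=[6.5328] v=[-1.8905]
Step 32: x=[6.4446] v=[-1.7632]
Step 33: x=[6.3633] v=[-1.6262]
Step 34: x=[6.2893] v=[-1.4804]
Step 35: x=[6.2230] v=[-1.3265]
Step 36: x=[6.1647] v=[-1.1654]
Step 37: x=[6.1148] v=[-0.9979]
Step 38: x=[6.0736] v=[-0.8250]
Step 39: x=[6.0412] v=[-0.6476]
Step 40: x=[6.0179] v=[-0.4666]
Step 41: x=[6.0037] v=[-0.2831]
Step 42: x=[5.9988] v=[-0.0981]
Step 43: x=[6.0032] v=[0.0875]
First v>=0 after going negative at step 43, time=2.1500

Answer: 2.1500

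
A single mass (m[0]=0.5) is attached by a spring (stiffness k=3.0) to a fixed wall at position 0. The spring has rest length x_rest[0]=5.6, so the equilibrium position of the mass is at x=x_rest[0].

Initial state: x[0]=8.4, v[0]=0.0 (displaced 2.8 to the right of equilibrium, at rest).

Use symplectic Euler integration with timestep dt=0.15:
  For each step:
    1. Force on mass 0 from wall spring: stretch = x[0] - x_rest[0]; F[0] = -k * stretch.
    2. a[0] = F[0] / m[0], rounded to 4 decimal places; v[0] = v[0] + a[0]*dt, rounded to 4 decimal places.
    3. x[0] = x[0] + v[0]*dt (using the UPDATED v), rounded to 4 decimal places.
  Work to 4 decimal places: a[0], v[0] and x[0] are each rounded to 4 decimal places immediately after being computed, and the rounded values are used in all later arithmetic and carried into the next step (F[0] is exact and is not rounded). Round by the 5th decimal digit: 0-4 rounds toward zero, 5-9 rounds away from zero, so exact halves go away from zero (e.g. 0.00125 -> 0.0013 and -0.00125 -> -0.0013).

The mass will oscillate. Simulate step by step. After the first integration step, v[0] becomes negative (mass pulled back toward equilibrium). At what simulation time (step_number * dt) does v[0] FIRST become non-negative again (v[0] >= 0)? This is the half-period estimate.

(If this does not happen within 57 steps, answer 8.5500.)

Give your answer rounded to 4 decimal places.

Answer: 1.3500

Derivation:
Step 0: x=[8.4000] v=[0.0000]
Step 1: x=[8.0220] v=[-2.5200]
Step 2: x=[7.3170] v=[-4.6998]
Step 3: x=[6.3802] v=[-6.2451]
Step 4: x=[5.3381] v=[-6.9473]
Step 5: x=[4.3314] v=[-6.7116]
Step 6: x=[3.4959] v=[-5.5699]
Step 7: x=[2.9445] v=[-3.6762]
Step 8: x=[2.7516] v=[-1.2863]
Step 9: x=[2.9432] v=[1.2773]
First v>=0 after going negative at step 9, time=1.3500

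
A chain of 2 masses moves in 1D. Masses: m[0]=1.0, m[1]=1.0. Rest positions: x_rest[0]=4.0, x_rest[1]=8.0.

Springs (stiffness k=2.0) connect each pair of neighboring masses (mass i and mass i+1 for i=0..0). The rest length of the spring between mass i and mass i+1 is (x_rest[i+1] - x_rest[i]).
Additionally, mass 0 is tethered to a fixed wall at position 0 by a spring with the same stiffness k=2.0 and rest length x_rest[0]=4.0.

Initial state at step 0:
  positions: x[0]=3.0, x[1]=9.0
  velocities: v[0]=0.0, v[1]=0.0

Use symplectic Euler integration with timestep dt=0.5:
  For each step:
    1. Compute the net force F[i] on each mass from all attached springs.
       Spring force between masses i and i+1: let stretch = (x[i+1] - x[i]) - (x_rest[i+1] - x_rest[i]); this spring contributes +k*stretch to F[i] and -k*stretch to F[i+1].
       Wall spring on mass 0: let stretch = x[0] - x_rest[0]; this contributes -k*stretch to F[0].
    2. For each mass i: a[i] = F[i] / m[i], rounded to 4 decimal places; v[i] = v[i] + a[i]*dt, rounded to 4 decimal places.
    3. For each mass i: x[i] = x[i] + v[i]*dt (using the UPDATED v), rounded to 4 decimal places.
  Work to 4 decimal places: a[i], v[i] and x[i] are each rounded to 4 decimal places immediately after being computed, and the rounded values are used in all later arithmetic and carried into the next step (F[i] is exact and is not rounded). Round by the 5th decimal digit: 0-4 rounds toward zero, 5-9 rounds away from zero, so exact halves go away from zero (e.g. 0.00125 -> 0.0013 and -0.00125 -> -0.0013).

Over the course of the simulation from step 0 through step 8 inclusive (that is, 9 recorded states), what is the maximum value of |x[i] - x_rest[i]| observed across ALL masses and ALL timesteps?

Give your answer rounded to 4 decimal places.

Step 0: x=[3.0000 9.0000] v=[0.0000 0.0000]
Step 1: x=[4.5000 8.0000] v=[3.0000 -2.0000]
Step 2: x=[5.5000 7.2500] v=[2.0000 -1.5000]
Step 3: x=[4.6250 7.6250] v=[-1.7500 0.7500]
Step 4: x=[2.9375 8.5000] v=[-3.3750 1.7500]
Step 5: x=[2.5625 8.5938] v=[-0.7500 0.1875]
Step 6: x=[3.9219 7.6719] v=[2.7188 -1.8438]
Step 7: x=[5.1954 6.8750] v=[2.5469 -1.5938]
Step 8: x=[4.7110 7.2383] v=[-0.9689 0.7266]
Max displacement = 1.5000

Answer: 1.5000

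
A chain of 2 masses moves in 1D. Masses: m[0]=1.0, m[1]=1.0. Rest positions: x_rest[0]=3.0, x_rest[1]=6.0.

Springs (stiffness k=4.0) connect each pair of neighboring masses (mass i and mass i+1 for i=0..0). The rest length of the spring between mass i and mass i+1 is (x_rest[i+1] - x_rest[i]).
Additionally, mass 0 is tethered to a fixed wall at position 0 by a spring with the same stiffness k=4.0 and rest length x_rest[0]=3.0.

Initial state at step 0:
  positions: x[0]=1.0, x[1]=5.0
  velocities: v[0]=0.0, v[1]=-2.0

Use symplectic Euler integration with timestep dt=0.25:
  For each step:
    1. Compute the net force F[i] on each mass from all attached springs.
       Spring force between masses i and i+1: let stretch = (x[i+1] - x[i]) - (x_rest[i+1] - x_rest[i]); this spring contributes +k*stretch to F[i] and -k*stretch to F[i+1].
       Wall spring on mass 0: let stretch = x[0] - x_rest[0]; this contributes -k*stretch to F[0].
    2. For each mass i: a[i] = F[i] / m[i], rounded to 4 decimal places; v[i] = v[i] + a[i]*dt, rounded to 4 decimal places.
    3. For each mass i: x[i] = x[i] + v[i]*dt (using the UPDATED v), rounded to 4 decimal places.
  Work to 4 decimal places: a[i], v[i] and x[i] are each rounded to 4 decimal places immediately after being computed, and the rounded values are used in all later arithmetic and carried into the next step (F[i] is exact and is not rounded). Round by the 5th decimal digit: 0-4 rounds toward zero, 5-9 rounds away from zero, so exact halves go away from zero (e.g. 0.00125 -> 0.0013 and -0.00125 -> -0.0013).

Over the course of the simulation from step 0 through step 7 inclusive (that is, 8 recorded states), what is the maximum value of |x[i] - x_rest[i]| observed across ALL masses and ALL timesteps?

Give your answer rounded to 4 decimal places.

Step 0: x=[1.0000 5.0000] v=[0.0000 -2.0000]
Step 1: x=[1.7500 4.2500] v=[3.0000 -3.0000]
Step 2: x=[2.6875 3.6250] v=[3.7500 -2.5000]
Step 3: x=[3.1875 3.5156] v=[2.0000 -0.4375]
Step 4: x=[2.9727 4.0742] v=[-0.8594 2.2344]
Step 5: x=[2.2901 5.1074] v=[-2.7306 4.1329]
Step 6: x=[1.7393 6.1863] v=[-2.2034 4.3156]
Step 7: x=[1.8654 6.9035] v=[0.5043 2.8686]
Max displacement = 2.4844

Answer: 2.4844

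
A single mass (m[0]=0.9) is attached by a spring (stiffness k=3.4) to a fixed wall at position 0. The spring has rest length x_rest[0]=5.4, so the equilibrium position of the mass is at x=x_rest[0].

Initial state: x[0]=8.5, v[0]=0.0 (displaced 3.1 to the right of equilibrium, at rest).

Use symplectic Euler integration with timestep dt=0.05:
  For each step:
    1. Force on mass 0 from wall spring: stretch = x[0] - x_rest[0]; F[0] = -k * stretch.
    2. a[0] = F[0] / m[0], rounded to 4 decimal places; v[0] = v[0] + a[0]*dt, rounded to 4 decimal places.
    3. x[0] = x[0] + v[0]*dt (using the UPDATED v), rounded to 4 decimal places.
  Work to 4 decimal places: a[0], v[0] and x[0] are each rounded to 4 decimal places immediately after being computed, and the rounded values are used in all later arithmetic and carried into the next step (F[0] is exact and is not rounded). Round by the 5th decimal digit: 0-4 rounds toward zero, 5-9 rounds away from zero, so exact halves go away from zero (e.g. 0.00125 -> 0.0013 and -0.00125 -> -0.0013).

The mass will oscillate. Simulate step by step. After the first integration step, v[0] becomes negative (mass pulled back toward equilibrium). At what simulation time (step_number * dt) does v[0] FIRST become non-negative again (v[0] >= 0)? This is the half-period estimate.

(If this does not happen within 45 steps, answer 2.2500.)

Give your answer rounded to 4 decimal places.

Step 0: x=[8.5000] v=[0.0000]
Step 1: x=[8.4707] v=[-0.5856]
Step 2: x=[8.4124] v=[-1.1656]
Step 3: x=[8.3257] v=[-1.7346]
Step 4: x=[8.2113] v=[-2.2872]
Step 5: x=[8.0704] v=[-2.8182]
Step 6: x=[7.9043] v=[-3.3226]
Step 7: x=[7.7145] v=[-3.7956]
Step 8: x=[7.5029] v=[-4.2328]
Step 9: x=[7.2714] v=[-4.6300]
Step 10: x=[7.0222] v=[-4.9835]
Step 11: x=[6.7577] v=[-5.2899]
Step 12: x=[6.4804] v=[-5.5464]
Step 13: x=[6.1929] v=[-5.7505]
Step 14: x=[5.8979] v=[-5.9003]
Step 15: x=[5.5982] v=[-5.9944]
Step 16: x=[5.2966] v=[-6.0318]
Step 17: x=[4.9960] v=[-6.0123]
Step 18: x=[4.6992] v=[-5.9360]
Step 19: x=[4.4090] v=[-5.8036]
Step 20: x=[4.1282] v=[-5.6164]
Step 21: x=[3.8594] v=[-5.3762]
Step 22: x=[3.6051] v=[-5.0852]
Step 23: x=[3.3678] v=[-4.7462]
Step 24: x=[3.1497] v=[-4.3623]
Step 25: x=[2.9528] v=[-3.9372]
Step 26: x=[2.7791] v=[-3.4750]
Step 27: x=[2.6301] v=[-2.9799]
Step 28: x=[2.5073] v=[-2.4567]
Step 29: x=[2.4118] v=[-1.9103]
Step 30: x=[2.3445] v=[-1.3459]
Step 31: x=[2.3061] v=[-0.7688]
Step 32: x=[2.2969] v=[-0.1844]
Step 33: x=[2.3170] v=[0.4017]
First v>=0 after going negative at step 33, time=1.6500

Answer: 1.6500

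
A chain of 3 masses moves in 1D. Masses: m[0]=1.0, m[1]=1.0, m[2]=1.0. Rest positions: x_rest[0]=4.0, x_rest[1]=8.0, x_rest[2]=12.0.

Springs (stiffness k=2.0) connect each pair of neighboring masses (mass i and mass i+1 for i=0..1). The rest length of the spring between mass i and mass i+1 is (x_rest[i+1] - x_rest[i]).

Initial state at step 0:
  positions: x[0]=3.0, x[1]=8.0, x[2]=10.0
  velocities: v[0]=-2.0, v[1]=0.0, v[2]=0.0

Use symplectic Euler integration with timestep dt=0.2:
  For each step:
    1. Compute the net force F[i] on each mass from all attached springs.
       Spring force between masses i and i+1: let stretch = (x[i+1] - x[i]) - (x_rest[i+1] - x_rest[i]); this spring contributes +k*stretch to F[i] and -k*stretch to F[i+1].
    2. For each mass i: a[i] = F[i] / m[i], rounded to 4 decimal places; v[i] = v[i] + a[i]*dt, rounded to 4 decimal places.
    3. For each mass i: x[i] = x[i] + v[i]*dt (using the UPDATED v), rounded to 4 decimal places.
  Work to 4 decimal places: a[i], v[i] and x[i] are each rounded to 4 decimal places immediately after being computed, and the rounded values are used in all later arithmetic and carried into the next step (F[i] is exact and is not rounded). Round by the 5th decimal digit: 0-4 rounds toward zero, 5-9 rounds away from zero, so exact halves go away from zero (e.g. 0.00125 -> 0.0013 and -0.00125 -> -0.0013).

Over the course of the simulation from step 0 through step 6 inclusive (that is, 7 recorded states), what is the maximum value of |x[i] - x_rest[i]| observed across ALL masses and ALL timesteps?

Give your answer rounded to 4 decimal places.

Answer: 2.7804

Derivation:
Step 0: x=[3.0000 8.0000 10.0000] v=[-2.0000 0.0000 0.0000]
Step 1: x=[2.6800 7.7600 10.1600] v=[-1.6000 -1.2000 0.8000]
Step 2: x=[2.4464 7.3056 10.4480] v=[-1.1680 -2.2720 1.4400]
Step 3: x=[2.2815 6.7139 10.8046] v=[-0.8243 -2.9587 1.7830]
Step 4: x=[2.1512 6.0948 11.1539] v=[-0.6513 -3.0954 1.7467]
Step 5: x=[2.0164 5.5650 11.4185] v=[-0.6739 -2.6492 1.3231]
Step 6: x=[1.8455 5.2196 11.5348] v=[-0.8545 -1.7272 0.5817]
Max displacement = 2.7804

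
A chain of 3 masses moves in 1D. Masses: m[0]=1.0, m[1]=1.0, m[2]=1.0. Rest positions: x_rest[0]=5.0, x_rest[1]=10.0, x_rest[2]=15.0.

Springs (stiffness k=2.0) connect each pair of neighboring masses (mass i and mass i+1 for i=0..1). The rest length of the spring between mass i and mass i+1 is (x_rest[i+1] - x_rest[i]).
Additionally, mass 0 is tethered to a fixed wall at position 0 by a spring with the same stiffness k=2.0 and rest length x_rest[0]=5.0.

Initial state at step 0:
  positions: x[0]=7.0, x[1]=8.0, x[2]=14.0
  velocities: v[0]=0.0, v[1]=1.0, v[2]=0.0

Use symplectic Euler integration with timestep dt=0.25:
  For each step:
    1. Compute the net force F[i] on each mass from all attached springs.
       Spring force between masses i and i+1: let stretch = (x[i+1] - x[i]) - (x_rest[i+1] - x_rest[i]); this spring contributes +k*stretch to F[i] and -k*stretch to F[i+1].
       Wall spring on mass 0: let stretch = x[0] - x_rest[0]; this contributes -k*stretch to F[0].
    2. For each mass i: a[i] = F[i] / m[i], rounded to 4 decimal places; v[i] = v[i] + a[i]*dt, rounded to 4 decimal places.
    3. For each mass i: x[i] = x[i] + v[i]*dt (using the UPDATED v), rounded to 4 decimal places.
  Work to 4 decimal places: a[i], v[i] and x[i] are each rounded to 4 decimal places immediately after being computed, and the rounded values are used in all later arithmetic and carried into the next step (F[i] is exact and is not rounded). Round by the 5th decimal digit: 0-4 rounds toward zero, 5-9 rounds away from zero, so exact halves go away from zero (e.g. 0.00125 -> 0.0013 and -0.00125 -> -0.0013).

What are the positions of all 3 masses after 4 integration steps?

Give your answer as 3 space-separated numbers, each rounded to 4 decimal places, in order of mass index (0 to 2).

Answer: 3.0515 11.5054 14.1079

Derivation:
Step 0: x=[7.0000 8.0000 14.0000] v=[0.0000 1.0000 0.0000]
Step 1: x=[6.2500 8.8750 13.8750] v=[-3.0000 3.5000 -0.5000]
Step 2: x=[5.0469 10.0469 13.7500] v=[-4.8125 4.6875 -0.5000]
Step 3: x=[3.8379 11.0567 13.7871] v=[-4.8360 4.0391 0.1485]
Step 4: x=[3.0515 11.5054 14.1079] v=[-3.1456 1.7949 1.2833]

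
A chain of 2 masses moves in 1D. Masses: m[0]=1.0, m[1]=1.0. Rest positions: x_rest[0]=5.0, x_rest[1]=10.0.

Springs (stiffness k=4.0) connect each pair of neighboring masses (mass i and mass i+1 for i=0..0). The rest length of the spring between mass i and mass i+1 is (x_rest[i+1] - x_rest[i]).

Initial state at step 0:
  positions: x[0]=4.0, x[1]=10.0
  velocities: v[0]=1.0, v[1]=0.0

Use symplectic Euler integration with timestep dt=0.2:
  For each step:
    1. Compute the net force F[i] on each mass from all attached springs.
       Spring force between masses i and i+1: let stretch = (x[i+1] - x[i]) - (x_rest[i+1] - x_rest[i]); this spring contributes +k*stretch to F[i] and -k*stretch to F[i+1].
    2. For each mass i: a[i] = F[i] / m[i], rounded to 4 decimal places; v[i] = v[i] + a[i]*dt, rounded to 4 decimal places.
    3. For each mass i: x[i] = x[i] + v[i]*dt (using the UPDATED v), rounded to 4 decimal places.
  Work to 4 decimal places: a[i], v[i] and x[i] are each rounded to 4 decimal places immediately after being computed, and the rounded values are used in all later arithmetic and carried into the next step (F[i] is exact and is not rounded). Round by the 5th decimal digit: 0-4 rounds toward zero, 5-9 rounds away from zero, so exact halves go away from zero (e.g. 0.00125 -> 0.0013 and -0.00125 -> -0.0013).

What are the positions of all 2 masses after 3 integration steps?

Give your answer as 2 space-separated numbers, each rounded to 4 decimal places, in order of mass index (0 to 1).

Step 0: x=[4.0000 10.0000] v=[1.0000 0.0000]
Step 1: x=[4.3600 9.8400] v=[1.8000 -0.8000]
Step 2: x=[4.7968 9.6032] v=[2.1840 -1.1840]
Step 3: x=[5.2026 9.3974] v=[2.0291 -1.0291]

Answer: 5.2026 9.3974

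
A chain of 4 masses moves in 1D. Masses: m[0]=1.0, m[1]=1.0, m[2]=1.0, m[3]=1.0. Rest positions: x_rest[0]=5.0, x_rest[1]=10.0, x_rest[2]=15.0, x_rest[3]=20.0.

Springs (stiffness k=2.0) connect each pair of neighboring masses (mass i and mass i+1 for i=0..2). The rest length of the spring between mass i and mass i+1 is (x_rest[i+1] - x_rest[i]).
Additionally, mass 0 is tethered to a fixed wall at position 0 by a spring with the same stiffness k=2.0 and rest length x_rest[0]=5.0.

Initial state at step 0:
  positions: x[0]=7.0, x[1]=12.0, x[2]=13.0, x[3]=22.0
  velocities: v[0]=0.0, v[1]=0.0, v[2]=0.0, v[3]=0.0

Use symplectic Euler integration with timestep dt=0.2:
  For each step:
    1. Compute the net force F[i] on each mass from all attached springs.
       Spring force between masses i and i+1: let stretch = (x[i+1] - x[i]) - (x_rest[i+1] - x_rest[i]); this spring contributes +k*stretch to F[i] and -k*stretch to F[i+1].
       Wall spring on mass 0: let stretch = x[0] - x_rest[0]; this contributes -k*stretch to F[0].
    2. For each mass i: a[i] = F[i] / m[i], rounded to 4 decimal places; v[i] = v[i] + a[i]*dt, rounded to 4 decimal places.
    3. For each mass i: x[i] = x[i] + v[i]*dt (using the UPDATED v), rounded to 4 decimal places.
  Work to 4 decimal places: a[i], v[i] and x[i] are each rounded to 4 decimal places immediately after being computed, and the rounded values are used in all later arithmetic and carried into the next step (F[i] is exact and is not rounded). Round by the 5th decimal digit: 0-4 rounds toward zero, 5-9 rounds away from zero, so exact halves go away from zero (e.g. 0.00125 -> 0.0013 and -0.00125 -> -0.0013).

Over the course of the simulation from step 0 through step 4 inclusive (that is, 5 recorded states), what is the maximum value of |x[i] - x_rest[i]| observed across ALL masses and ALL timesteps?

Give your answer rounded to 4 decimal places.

Answer: 2.3516

Derivation:
Step 0: x=[7.0000 12.0000 13.0000 22.0000] v=[0.0000 0.0000 0.0000 0.0000]
Step 1: x=[6.8400 11.6800 13.6400 21.6800] v=[-0.8000 -1.6000 3.2000 -1.6000]
Step 2: x=[6.5200 11.1296 14.7664 21.1168] v=[-1.6000 -2.7520 5.6320 -2.8160]
Step 3: x=[6.0472 10.5014 16.1099 20.4456] v=[-2.3642 -3.1411 6.7174 -3.3562]
Step 4: x=[5.4469 9.9655 17.3516 19.8275] v=[-3.0014 -2.6794 6.2083 -3.0905]
Max displacement = 2.3516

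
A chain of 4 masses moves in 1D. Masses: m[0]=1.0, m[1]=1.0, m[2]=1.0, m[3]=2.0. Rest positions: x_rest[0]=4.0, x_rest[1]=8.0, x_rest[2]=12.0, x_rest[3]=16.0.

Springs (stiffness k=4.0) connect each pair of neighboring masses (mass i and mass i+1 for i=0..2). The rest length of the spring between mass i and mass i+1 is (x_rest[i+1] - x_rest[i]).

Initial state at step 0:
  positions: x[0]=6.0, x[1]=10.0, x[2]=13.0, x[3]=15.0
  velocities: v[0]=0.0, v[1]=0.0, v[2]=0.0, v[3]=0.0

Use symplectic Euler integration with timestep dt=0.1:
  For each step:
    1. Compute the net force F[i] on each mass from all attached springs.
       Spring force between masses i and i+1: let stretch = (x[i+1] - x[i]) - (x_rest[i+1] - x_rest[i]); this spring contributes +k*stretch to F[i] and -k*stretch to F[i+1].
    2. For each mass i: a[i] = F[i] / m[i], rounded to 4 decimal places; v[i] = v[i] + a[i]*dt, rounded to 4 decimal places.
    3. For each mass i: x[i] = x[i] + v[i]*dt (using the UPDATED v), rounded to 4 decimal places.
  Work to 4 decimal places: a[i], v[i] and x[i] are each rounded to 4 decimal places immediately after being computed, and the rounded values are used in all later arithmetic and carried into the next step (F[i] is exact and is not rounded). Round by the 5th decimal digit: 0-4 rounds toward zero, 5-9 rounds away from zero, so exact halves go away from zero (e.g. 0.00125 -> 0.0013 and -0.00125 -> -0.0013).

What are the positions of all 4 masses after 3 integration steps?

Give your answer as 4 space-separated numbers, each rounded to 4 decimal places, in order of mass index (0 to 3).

Step 0: x=[6.0000 10.0000 13.0000 15.0000] v=[0.0000 0.0000 0.0000 0.0000]
Step 1: x=[6.0000 9.9600 12.9600 15.0400] v=[0.0000 -0.4000 -0.4000 0.4000]
Step 2: x=[5.9984 9.8816 12.8832 15.1184] v=[-0.0160 -0.7840 -0.7680 0.7840]
Step 3: x=[5.9921 9.7679 12.7757 15.2321] v=[-0.0627 -1.1366 -1.0746 1.1370]

Answer: 5.9921 9.7679 12.7757 15.2321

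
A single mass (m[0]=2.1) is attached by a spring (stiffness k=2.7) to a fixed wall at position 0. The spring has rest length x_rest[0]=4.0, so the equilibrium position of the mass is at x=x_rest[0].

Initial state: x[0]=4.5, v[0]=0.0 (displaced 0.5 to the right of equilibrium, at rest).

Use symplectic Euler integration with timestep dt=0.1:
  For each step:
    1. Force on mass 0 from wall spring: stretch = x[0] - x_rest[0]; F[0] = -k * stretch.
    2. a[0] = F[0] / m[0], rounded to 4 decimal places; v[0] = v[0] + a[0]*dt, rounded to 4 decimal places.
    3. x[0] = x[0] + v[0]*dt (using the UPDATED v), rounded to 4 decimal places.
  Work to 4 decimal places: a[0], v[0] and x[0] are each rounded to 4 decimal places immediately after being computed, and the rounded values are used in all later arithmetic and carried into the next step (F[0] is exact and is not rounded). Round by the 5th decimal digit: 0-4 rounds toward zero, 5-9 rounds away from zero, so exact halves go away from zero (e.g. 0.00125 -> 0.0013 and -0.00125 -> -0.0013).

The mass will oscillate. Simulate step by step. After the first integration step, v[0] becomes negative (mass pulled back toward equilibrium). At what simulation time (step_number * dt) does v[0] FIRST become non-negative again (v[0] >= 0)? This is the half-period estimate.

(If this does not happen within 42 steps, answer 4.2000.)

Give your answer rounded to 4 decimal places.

Step 0: x=[4.5000] v=[0.0000]
Step 1: x=[4.4936] v=[-0.0643]
Step 2: x=[4.4808] v=[-0.1278]
Step 3: x=[4.4618] v=[-0.1896]
Step 4: x=[4.4369] v=[-0.2490]
Step 5: x=[4.4064] v=[-0.3052]
Step 6: x=[4.3707] v=[-0.3575]
Step 7: x=[4.3302] v=[-0.4052]
Step 8: x=[4.2854] v=[-0.4477]
Step 9: x=[4.2370] v=[-0.4844]
Step 10: x=[4.1855] v=[-0.5149]
Step 11: x=[4.1316] v=[-0.5388]
Step 12: x=[4.0760] v=[-0.5557]
Step 13: x=[4.0195] v=[-0.5655]
Step 14: x=[3.9627] v=[-0.5680]
Step 15: x=[3.9064] v=[-0.5632]
Step 16: x=[3.8513] v=[-0.5512]
Step 17: x=[3.7981] v=[-0.5321]
Step 18: x=[3.7475] v=[-0.5061]
Step 19: x=[3.7001] v=[-0.4736]
Step 20: x=[3.6566] v=[-0.4350]
Step 21: x=[3.6175] v=[-0.3909]
Step 22: x=[3.5833] v=[-0.3417]
Step 23: x=[3.5545] v=[-0.2881]
Step 24: x=[3.5314] v=[-0.2308]
Step 25: x=[3.5143] v=[-0.1706]
Step 26: x=[3.5035] v=[-0.1082]
Step 27: x=[3.4991] v=[-0.0444]
Step 28: x=[3.5011] v=[0.0200]
First v>=0 after going negative at step 28, time=2.8000

Answer: 2.8000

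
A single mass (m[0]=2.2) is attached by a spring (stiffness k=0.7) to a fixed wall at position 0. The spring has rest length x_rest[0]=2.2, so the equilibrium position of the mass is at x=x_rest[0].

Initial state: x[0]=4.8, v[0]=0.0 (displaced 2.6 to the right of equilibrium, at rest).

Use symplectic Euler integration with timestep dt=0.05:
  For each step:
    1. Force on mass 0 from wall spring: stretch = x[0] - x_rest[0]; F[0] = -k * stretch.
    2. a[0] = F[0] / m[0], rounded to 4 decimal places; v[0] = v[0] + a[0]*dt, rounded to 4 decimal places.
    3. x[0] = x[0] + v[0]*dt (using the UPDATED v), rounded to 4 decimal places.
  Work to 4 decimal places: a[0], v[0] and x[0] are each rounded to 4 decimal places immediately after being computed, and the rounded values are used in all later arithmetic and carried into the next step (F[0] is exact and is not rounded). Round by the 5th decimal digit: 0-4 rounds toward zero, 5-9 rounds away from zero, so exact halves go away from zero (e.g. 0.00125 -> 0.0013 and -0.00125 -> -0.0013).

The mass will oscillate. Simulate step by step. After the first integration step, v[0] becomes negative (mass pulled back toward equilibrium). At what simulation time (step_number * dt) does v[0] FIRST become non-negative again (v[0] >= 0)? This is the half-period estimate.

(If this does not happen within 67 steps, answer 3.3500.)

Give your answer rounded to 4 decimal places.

Answer: 3.3500

Derivation:
Step 0: x=[4.8000] v=[0.0000]
Step 1: x=[4.7979] v=[-0.0414]
Step 2: x=[4.7938] v=[-0.0827]
Step 3: x=[4.7876] v=[-0.1240]
Step 4: x=[4.7793] v=[-0.1652]
Step 5: x=[4.7690] v=[-0.2062]
Step 6: x=[4.7566] v=[-0.2471]
Step 7: x=[4.7422] v=[-0.2878]
Step 8: x=[4.7258] v=[-0.3282]
Step 9: x=[4.7074] v=[-0.3684]
Step 10: x=[4.6870] v=[-0.4083]
Step 11: x=[4.6646] v=[-0.4479]
Step 12: x=[4.6402] v=[-0.4871]
Step 13: x=[4.6139] v=[-0.5259]
Step 14: x=[4.5857] v=[-0.5643]
Step 15: x=[4.5556] v=[-0.6023]
Step 16: x=[4.5236] v=[-0.6398]
Step 17: x=[4.4898] v=[-0.6768]
Step 18: x=[4.4541] v=[-0.7132]
Step 19: x=[4.4166] v=[-0.7491]
Step 20: x=[4.3774] v=[-0.7844]
Step 21: x=[4.3365] v=[-0.8190]
Step 22: x=[4.2939] v=[-0.8530]
Step 23: x=[4.2496] v=[-0.8863]
Step 24: x=[4.2037] v=[-0.9189]
Step 25: x=[4.1562] v=[-0.9508]
Step 26: x=[4.1071] v=[-0.9819]
Step 27: x=[4.0565] v=[-1.0122]
Step 28: x=[4.0044] v=[-1.0417]
Step 29: x=[3.9509] v=[-1.0704]
Step 30: x=[3.8960] v=[-1.0983]
Step 31: x=[3.8397] v=[-1.1253]
Step 32: x=[3.7821] v=[-1.1514]
Step 33: x=[3.7233] v=[-1.1766]
Step 34: x=[3.6633] v=[-1.2008]
Step 35: x=[3.6021] v=[-1.2241]
Step 36: x=[3.5398] v=[-1.2464]
Step 37: x=[3.4764] v=[-1.2677]
Step 38: x=[3.4120] v=[-1.2880]
Step 39: x=[3.3466] v=[-1.3073]
Step 40: x=[3.2803] v=[-1.3255]
Step 41: x=[3.2132] v=[-1.3427]
Step 42: x=[3.1453] v=[-1.3588]
Step 43: x=[3.0766] v=[-1.3738]
Step 44: x=[3.0072] v=[-1.3877]
Step 45: x=[2.9372] v=[-1.4005]
Step 46: x=[2.8666] v=[-1.4122]
Step 47: x=[2.7955] v=[-1.4228]
Step 48: x=[2.7239] v=[-1.4323]
Step 49: x=[2.6519] v=[-1.4406]
Step 50: x=[2.5795] v=[-1.4478]
Step 51: x=[2.5068] v=[-1.4538]
Step 52: x=[2.4339] v=[-1.4587]
Step 53: x=[2.3608] v=[-1.4624]
Step 54: x=[2.2876] v=[-1.4650]
Step 55: x=[2.2143] v=[-1.4664]
Step 56: x=[2.1410] v=[-1.4666]
Step 57: x=[2.0677] v=[-1.4657]
Step 58: x=[1.9945] v=[-1.4636]
Step 59: x=[1.9215] v=[-1.4603]
Step 60: x=[1.8487] v=[-1.4559]
Step 61: x=[1.7762] v=[-1.4503]
Step 62: x=[1.7040] v=[-1.4436]
Step 63: x=[1.6322] v=[-1.4357]
Step 64: x=[1.5609] v=[-1.4267]
Step 65: x=[1.4901] v=[-1.4165]
Step 66: x=[1.4198] v=[-1.4052]
Step 67: x=[1.3502] v=[-1.3928]
v[0] did not become non-negative within 67 steps; using fallback time=3.3500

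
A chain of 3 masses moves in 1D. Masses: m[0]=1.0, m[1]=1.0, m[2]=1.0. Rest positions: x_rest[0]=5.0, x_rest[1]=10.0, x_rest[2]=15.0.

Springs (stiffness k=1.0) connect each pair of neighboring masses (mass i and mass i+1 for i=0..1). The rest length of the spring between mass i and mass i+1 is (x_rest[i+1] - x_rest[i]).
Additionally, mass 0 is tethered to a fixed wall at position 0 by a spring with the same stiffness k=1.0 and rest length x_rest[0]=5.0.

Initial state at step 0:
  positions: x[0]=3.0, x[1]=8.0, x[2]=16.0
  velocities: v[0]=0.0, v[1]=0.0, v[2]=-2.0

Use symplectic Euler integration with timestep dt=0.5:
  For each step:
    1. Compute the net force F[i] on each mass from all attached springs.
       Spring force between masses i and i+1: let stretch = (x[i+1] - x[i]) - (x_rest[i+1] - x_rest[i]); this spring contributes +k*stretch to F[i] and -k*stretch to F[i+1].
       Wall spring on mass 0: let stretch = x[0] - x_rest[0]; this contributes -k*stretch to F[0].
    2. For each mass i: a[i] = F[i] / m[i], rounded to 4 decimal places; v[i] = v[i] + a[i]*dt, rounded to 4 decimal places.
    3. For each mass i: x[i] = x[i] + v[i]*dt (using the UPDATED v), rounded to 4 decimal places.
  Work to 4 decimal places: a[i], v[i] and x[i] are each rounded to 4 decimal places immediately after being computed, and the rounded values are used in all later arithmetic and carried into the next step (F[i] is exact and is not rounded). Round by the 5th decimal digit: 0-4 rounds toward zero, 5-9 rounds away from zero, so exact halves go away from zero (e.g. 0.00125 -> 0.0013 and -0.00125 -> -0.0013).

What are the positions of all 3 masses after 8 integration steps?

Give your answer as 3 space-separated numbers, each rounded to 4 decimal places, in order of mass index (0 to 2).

Step 0: x=[3.0000 8.0000 16.0000] v=[0.0000 0.0000 -2.0000]
Step 1: x=[3.5000 8.7500 14.2500] v=[1.0000 1.5000 -3.5000]
Step 2: x=[4.4375 9.5625 12.3750] v=[1.8750 1.6250 -3.7500]
Step 3: x=[5.5469 9.7969 11.0469] v=[2.2188 0.4688 -2.6563]
Step 4: x=[6.3321 9.2813 10.6563] v=[1.5704 -1.0312 -0.7813]
Step 5: x=[6.2716 8.3722 11.1719] v=[-0.1211 -1.8183 1.0312]
Step 6: x=[5.1683 7.6378 12.2376] v=[-2.2066 -1.4688 2.1314]
Step 7: x=[3.3903 7.4360 13.4034] v=[-3.5560 -0.4037 2.3315]
Step 8: x=[1.7762 7.7146 14.3273] v=[-3.2283 0.5572 1.8478]

Answer: 1.7762 7.7146 14.3273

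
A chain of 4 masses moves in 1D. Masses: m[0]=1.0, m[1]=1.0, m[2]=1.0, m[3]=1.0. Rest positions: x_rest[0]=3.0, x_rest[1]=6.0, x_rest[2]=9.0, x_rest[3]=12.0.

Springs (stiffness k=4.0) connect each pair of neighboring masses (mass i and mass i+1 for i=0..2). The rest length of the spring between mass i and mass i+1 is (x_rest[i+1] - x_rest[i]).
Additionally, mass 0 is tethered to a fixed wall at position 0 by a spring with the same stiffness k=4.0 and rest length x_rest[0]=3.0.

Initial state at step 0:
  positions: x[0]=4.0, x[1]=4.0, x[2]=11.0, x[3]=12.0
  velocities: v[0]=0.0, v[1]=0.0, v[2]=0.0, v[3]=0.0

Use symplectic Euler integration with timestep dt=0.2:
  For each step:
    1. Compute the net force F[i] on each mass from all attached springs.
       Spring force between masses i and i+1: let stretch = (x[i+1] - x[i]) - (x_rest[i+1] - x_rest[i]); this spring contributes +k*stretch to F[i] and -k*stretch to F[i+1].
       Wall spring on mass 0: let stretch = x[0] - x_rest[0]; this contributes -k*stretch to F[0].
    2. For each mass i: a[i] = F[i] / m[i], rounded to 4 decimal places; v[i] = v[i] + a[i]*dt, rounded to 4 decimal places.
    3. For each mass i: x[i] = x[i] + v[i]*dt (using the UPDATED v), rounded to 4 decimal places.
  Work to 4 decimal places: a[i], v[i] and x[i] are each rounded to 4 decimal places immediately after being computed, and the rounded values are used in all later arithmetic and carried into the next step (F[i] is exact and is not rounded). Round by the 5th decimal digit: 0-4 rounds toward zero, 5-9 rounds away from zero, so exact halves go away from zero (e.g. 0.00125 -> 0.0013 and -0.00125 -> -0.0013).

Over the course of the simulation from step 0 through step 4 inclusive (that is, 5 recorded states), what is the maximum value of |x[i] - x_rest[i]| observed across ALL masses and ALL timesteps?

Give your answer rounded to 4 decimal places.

Step 0: x=[4.0000 4.0000 11.0000 12.0000] v=[0.0000 0.0000 0.0000 0.0000]
Step 1: x=[3.3600 5.1200 10.0400 12.3200] v=[-3.2000 5.6000 -4.8000 1.6000]
Step 2: x=[2.4640 6.7456 8.6576 12.7552] v=[-4.4800 8.1280 -6.9120 2.1760]
Step 3: x=[1.8588 7.9921 7.6249 13.0148] v=[-3.0259 6.2323 -5.1635 1.2979]
Step 4: x=[1.9375 8.1985 7.5133 12.8920] v=[0.3937 1.0319 -0.5578 -0.6140]
Max displacement = 2.1985

Answer: 2.1985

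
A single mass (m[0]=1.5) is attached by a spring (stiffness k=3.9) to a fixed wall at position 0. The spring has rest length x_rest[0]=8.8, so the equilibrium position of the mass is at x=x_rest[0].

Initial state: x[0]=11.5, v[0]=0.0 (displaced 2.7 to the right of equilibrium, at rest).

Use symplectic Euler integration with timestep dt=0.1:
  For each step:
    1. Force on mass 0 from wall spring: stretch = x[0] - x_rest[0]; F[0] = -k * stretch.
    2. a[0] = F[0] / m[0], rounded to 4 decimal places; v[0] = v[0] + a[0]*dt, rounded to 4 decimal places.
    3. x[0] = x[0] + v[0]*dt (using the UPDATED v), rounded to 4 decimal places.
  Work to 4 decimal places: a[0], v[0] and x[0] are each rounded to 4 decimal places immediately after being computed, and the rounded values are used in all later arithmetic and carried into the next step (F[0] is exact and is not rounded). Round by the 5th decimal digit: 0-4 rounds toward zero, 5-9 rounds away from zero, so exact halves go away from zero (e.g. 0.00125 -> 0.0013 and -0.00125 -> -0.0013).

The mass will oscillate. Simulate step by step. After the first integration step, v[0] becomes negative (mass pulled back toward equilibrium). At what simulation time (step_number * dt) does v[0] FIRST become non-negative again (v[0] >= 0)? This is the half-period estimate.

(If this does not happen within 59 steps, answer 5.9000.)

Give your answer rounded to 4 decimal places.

Step 0: x=[11.5000] v=[0.0000]
Step 1: x=[11.4298] v=[-0.7020]
Step 2: x=[11.2912] v=[-1.3858]
Step 3: x=[11.0879] v=[-2.0335]
Step 4: x=[10.8251] v=[-2.6284]
Step 5: x=[10.5096] v=[-3.1549]
Step 6: x=[10.1497] v=[-3.5994]
Step 7: x=[9.7547] v=[-3.9503]
Step 8: x=[9.3349] v=[-4.1985]
Step 9: x=[8.9011] v=[-4.3376]
Step 10: x=[8.4647] v=[-4.3639]
Step 11: x=[8.0370] v=[-4.2767]
Step 12: x=[7.6292] v=[-4.0783]
Step 13: x=[7.2518] v=[-3.7739]
Step 14: x=[6.9147] v=[-3.3714]
Step 15: x=[6.6266] v=[-2.8812]
Step 16: x=[6.3950] v=[-2.3161]
Step 17: x=[6.2259] v=[-1.6908]
Step 18: x=[6.1238] v=[-1.0215]
Step 19: x=[6.0912] v=[-0.3257]
Step 20: x=[6.1291] v=[0.3786]
First v>=0 after going negative at step 20, time=2.0000

Answer: 2.0000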